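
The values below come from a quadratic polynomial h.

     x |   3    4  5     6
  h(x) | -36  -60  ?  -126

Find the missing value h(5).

-90

The 3 known points determine the degree-2 polynomial uniquely.
Write h(x) = ax^2 + bx + c. Substituting each data point gives a linear system:
  9a + 3b + c = -36
  16a + 4b + c = -60
  36a + 6b + c = -126
Solving the system yields a = -3, b = -3, c = 0.
So h(x) = -3x^2 - 3x.
Then h(5) = -90.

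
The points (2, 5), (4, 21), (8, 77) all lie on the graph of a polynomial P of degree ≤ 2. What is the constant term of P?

Write P(u) = au^2 + bu + c. Substituting each data point gives a linear system:
  4a + 2b + c = 5
  16a + 4b + c = 21
  64a + 8b + c = 77
Solving the system yields a = 1, b = 2, c = -3.
So P(u) = u² + 2u - 3.
The constant term is -3.

-3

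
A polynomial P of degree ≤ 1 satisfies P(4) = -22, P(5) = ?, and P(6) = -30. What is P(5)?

On equispaced nodes a degree-1 polynomial has vanishing second forward difference, so
  P(4) - 2·P(5) + P(6) = 0.
Substituting the known values and solving for P(5):
  -2·P(5) = 52
  P(5) = -26.

-26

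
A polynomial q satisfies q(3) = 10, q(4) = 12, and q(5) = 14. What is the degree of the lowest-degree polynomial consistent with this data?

Forward differences of the values at s = 3, 4, 5:
  q  : 10  12  14
  Δ  : 2  2
  Δ^2: 0
The first differences are constant (2) and nonzero, while all higher differences vanish, so the minimal degree is 1.

1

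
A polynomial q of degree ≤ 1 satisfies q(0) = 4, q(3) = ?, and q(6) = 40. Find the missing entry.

On equispaced nodes a degree-1 polynomial has vanishing second forward difference, so
  q(0) - 2·q(3) + q(6) = 0.
Substituting the known values and solving for q(3):
  -2·q(3) = -44
  q(3) = 22.

22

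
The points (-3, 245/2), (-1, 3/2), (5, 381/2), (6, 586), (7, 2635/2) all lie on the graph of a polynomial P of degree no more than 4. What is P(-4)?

366

Write P(n) = an^4 + bn^3 + cn^2 + dn + e. Substituting each data point gives a linear system:
  81a - 27b + 9c - 3d + e = 245/2
  a - b + c - d + e = 3/2
  625a + 125b + 25c + 5d + e = 381/2
  1296a + 216b + 36c + 6d + e = 586
  2401a + 343b + 49c + 7d + e = 2635/2
Solving the system yields a = 1, b = -5/2, c = -4, d = -4, e = -2.
So P(n) = n^4 - (5/2)n^3 - 4n^2 - 4n - 2.
Then P(-4) = 366.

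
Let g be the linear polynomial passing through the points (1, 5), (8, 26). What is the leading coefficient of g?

3

Write g(x) = ax + b. Substituting each data point gives a linear system:
  a + b = 5
  8a + b = 26
Solving the system yields a = 3, b = 2.
So g(x) = 3x + 2.
The leading coefficient is 3.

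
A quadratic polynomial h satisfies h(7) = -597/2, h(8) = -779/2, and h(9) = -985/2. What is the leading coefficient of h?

-6

Write h(t) = at^2 + bt + c. Substituting each data point gives a linear system:
  49a + 7b + c = -597/2
  64a + 8b + c = -779/2
  81a + 9b + c = -985/2
Solving the system yields a = -6, b = -1, c = 5/2.
So h(t) = -6t^2 - t + 5/2.
The leading coefficient is -6.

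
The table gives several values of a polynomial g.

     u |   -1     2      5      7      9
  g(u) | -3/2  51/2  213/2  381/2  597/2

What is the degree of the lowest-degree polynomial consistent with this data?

Divided differences on the nodes -1, 2, 5, 7, 9:
  order 0: -3/2  51/2  213/2  381/2  597/2
  order 1: 9  27  42  54
  order 2: 3  3  3
  order 3: 0  0
  order 4: 0
The order-2 divided differences are all 3 (nonzero) and every higher order vanishes, so the data lies on a polynomial of degree exactly 2.

2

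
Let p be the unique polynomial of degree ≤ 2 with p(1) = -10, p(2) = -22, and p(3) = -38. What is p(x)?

p(x) = -2x^2 - 6x - 2

Write p(x) = ax^2 + bx + c. Substituting each data point gives a linear system:
  a + b + c = -10
  4a + 2b + c = -22
  9a + 3b + c = -38
Solving the system yields a = -2, b = -6, c = -2.
So p(x) = -2x^2 - 6x - 2.
Check: p(3) = -38. ✓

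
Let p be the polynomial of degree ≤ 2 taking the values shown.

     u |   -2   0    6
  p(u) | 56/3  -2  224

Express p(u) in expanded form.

Using the Lagrange interpolation formula with nodes -2, 0, 6:
  L_0(u) = u(u - 6) / 16
  L_1(u) = (u + 2)(u - 6) / -12
  L_2(u) = (u + 2)u / 48
Then p(u) = 56/3·L_0(u) - 2·L_1(u) + 224·L_2(u).
Expanding and collecting terms gives p(u) = 6u^2 + (5/3)u - 2.
Check: p(0) = -2. ✓

p(u) = 6u^2 + (5/3)u - 2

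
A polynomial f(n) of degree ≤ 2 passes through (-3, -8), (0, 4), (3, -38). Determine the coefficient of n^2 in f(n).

Write f(n) = an^2 + bn + c. Substituting each data point gives a linear system:
  9a - 3b + c = -8
  c = 4
  9a + 3b + c = -38
Solving the system yields a = -3, b = -5, c = 4.
So f(n) = -3n^2 - 5n + 4.
The leading coefficient is -3.

-3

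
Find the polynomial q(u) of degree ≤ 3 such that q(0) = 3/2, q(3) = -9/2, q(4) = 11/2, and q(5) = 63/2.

q(u) = u^3 - 4u^2 + u + 3/2

Write q(u) = au^3 + bu^2 + cu + d. Substituting each data point gives a linear system:
  d = 3/2
  27a + 9b + 3c + d = -9/2
  64a + 16b + 4c + d = 11/2
  125a + 25b + 5c + d = 63/2
Solving the system yields a = 1, b = -4, c = 1, d = 3/2.
So q(u) = u^3 - 4u^2 + u + 3/2.
Check: q(3) = -9/2. ✓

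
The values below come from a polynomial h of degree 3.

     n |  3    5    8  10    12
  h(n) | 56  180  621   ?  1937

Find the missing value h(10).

1155

The 4 known points determine the degree-3 polynomial uniquely.
Write h(n) = an^3 + bn^2 + cn + d. Substituting each data point gives a linear system:
  27a + 9b + 3c + d = 56
  125a + 25b + 5c + d = 180
  512a + 64b + 8c + d = 621
  1728a + 144b + 12c + d = 1937
Solving the system yields a = 1, b = 1, c = 5, d = 5.
So h(n) = n^3 + n^2 + 5n + 5.
Then h(10) = 1155.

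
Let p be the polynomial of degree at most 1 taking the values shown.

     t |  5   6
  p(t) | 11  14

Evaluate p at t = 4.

8

Write p(t) = at + b. Substituting each data point gives a linear system:
  5a + b = 11
  6a + b = 14
Solving the system yields a = 3, b = -4.
So p(t) = 3t - 4.
Then p(4) = 8.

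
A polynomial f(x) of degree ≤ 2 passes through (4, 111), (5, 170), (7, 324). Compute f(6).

Write f(x) = ax^2 + bx + c. Substituting each data point gives a linear system:
  16a + 4b + c = 111
  25a + 5b + c = 170
  49a + 7b + c = 324
Solving the system yields a = 6, b = 5, c = -5.
So f(x) = 6x² + 5x - 5.
Then f(6) = 241.

241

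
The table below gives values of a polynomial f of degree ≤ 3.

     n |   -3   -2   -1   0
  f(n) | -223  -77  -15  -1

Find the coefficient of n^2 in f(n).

-6

Write f(n) = an^3 + bn^2 + cn + d. Substituting each data point gives a linear system:
  -27a + 9b - 3c + d = -223
  -8a + 4b - 2c + d = -77
  -a + b - c + d = -15
  d = -1
Solving the system yields a = 6, b = -6, c = 2, d = -1.
So f(n) = 6n^3 - 6n^2 + 2n - 1.
The coefficient of n^2 is -6.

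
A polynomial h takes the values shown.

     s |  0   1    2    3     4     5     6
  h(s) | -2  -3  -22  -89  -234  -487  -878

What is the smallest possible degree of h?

3

Forward differences of the values at s = 0, 1, 2, 3, 4, 5, 6:
  h  : -2  -3  -22  -89  -234  -487  -878
  Δ  : -1  -19  -67  -145  -253  -391
  Δ^2: -18  -48  -78  -108  -138
  Δ^3: -30  -30  -30  -30
  Δ^4: 0  0  0
  Δ^5: 0  0
  Δ^6: 0
The third differences are constant (-30) and nonzero, while all higher differences vanish, so the minimal degree is 3.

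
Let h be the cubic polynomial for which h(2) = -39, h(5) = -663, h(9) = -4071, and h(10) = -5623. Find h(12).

-9819

Write h(t) = at^3 + bt^2 + ct + d. Substituting each data point gives a linear system:
  8a + 4b + 2c + d = -39
  125a + 25b + 5c + d = -663
  729a + 81b + 9c + d = -4071
  1000a + 100b + 10c + d = -5623
Solving the system yields a = -6, b = 4, c = -2, d = -3.
So h(t) = -6t^3 + 4t^2 - 2t - 3.
Then h(12) = -9819.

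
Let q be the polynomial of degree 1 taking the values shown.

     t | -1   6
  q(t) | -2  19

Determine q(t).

Using the Lagrange interpolation formula with nodes -1, 6:
  L_0(t) = (t - 6) / -7
  L_1(t) = (t + 1) / 7
Then q(t) = -2·L_0(t) + 19·L_1(t).
Expanding and collecting terms gives q(t) = 3t + 1.
Check: q(6) = 19. ✓

q(t) = 3t + 1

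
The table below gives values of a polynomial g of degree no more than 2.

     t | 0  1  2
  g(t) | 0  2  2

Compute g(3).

Using the Lagrange interpolation formula with nodes 0, 1, 2:
  L_0(t) = (t - 1)(t - 2) / 2
  L_1(t) = t(t - 2) / -1
  L_2(t) = t(t - 1) / 2
Then g(t) = 0·L_0(t) + 2·L_1(t) + 2·L_2(t).
Expanding and collecting terms gives g(t) = -t^2 + 3t.
Evaluating at t = 3: g(3) = 0.

0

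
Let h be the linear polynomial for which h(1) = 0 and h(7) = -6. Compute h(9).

-8

Write h(t) = at + b. Substituting each data point gives a linear system:
  a + b = 0
  7a + b = -6
Solving the system yields a = -1, b = 1.
So h(t) = -t + 1.
Then h(9) = -8.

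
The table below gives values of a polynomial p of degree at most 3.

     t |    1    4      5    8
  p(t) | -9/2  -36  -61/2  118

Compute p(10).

387

Using the Lagrange interpolation formula with nodes 1, 4, 5, 8:
  L_0(t) = (t - 4)(t - 5)(t - 8) / -84
  L_1(t) = (t - 1)(t - 5)(t - 8) / 12
  L_2(t) = (t - 1)(t - 4)(t - 8) / -12
  L_3(t) = (t - 1)(t - 4)(t - 5) / 84
Then p(t) = -9/2·L_0(t) - 36·L_1(t) - 61/2·L_2(t) + 118·L_3(t).
Expanding and collecting terms gives p(t) = t³ - 6t² - (3/2)t + 2.
Evaluating at t = 10: p(10) = 387.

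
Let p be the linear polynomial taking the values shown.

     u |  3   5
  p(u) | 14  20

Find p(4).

17

Write p(u) = au + b. Substituting each data point gives a linear system:
  3a + b = 14
  5a + b = 20
Solving the system yields a = 3, b = 5.
So p(u) = 3u + 5.
Then p(4) = 17.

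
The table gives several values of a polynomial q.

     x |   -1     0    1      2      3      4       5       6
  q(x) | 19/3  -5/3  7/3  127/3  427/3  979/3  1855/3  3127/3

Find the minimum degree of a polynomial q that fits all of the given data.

3

Forward differences of the values at x = -1, 0, 1, 2, 3, 4, 5, 6:
  q  : 19/3  -5/3  7/3  127/3  427/3  979/3  1855/3  3127/3
  Δ  : -8  4  40  100  184  292  424
  Δ^2: 12  36  60  84  108  132
  Δ^3: 24  24  24  24  24
  Δ^4: 0  0  0  0
  Δ^5: 0  0  0
  Δ^6: 0  0
  Δ^7: 0
The third differences are constant (24) and nonzero, while all higher differences vanish, so the minimal degree is 3.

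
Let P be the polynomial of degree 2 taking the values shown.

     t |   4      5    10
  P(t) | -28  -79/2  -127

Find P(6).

-53

Write P(t) = at^2 + bt + c. Substituting each data point gives a linear system:
  16a + 4b + c = -28
  25a + 5b + c = -79/2
  100a + 10b + c = -127
Solving the system yields a = -1, b = -5/2, c = -2.
So P(t) = -t^2 - (5/2)t - 2.
Then P(6) = -53.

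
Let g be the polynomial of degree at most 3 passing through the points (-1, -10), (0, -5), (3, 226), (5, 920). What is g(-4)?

Write g(t) = at^3 + bt^2 + ct + d. Substituting each data point gives a linear system:
  -a + b - c + d = -10
  d = -5
  27a + 9b + 3c + d = 226
  125a + 25b + 5c + d = 920
Solving the system yields a = 6, b = 6, c = 5, d = -5.
So g(t) = 6t^3 + 6t^2 + 5t - 5.
Then g(-4) = -313.

-313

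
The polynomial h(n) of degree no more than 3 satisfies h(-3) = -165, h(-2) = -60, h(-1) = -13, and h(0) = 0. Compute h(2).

20

Forward differences of the values at n = -3, -2, -1, 0:
  h  : -165  -60  -13  0
  Δ  : 105  47  13
  Δ^2: -58  -34
  Δ^3: 24
The third differences are constant, confirming degree 3.
Interpolating (Newton forward form) and evaluating at n = 2 gives h(2) = 20.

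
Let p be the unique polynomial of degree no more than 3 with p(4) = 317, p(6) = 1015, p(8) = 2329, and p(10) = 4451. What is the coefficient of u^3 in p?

4

Write p(u) = au^3 + bu^2 + cu + d. Substituting each data point gives a linear system:
  64a + 16b + 4c + d = 317
  216a + 36b + 6c + d = 1015
  512a + 64b + 8c + d = 2329
  1000a + 100b + 10c + d = 4451
Solving the system yields a = 4, b = 5, c = -5, d = 1.
So p(u) = 4u³ + 5u² - 5u + 1.
The leading coefficient is 4.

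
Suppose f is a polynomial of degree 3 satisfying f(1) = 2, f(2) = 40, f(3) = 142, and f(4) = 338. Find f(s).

f(s) = 5s^3 + 2s^2 - 3s - 2

Using the Lagrange interpolation formula with nodes 1, 2, 3, 4:
  L_0(s) = (s - 2)(s - 3)(s - 4) / -6
  L_1(s) = (s - 1)(s - 3)(s - 4) / 2
  L_2(s) = (s - 1)(s - 2)(s - 4) / -2
  L_3(s) = (s - 1)(s - 2)(s - 3) / 6
Then f(s) = 2·L_0(s) + 40·L_1(s) + 142·L_2(s) + 338·L_3(s).
Expanding and collecting terms gives f(s) = 5s^3 + 2s^2 - 3s - 2.
Check: f(3) = 142. ✓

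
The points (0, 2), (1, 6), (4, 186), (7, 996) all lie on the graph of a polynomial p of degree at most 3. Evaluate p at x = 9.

Write p(x) = ax^3 + bx^2 + cx + d. Substituting each data point gives a linear system:
  d = 2
  a + b + c + d = 6
  64a + 16b + 4c + d = 186
  343a + 49b + 7c + d = 996
Solving the system yields a = 3, b = -1, c = 2, d = 2.
So p(x) = 3x^3 - x^2 + 2x + 2.
Then p(9) = 2126.

2126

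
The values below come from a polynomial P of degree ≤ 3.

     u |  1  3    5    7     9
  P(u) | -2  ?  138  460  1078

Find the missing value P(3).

16

On equispaced nodes a degree-3 polynomial has vanishing fourth forward difference, so
  P(1) - 4·P(3) + 6·P(5) - 4·P(7) + P(9) = 0.
Substituting the known values and solving for P(3):
  -4·P(3) = -64
  P(3) = 16.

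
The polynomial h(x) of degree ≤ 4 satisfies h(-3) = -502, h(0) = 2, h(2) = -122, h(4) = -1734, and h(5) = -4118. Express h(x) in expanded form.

h(x) = -6x^4 - 2x^3 - 6x^2 + 6x + 2

Write h(x) = ax^4 + bx^3 + cx^2 + dx + e. Substituting each data point gives a linear system:
  81a - 27b + 9c - 3d + e = -502
  e = 2
  16a + 8b + 4c + 2d + e = -122
  256a + 64b + 16c + 4d + e = -1734
  625a + 125b + 25c + 5d + e = -4118
Solving the system yields a = -6, b = -2, c = -6, d = 6, e = 2.
So h(x) = -6x^4 - 2x^3 - 6x^2 + 6x + 2.
Check: h(2) = -122. ✓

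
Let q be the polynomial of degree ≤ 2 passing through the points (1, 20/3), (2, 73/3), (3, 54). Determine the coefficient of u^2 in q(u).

Write q(u) = au^2 + bu + c. Substituting each data point gives a linear system:
  a + b + c = 20/3
  4a + 2b + c = 73/3
  9a + 3b + c = 54
Solving the system yields a = 6, b = -1/3, c = 1.
So q(u) = 6u^2 - (1/3)u + 1.
The leading coefficient is 6.

6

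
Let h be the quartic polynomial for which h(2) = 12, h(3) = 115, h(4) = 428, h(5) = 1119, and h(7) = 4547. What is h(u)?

Using the Lagrange interpolation formula with nodes 2, 3, 4, 5, 7:
  L_0(u) = (u - 3)(u - 4)(u - 5)(u - 7) / 30
  L_1(u) = (u - 2)(u - 4)(u - 5)(u - 7) / -8
  L_2(u) = (u - 2)(u - 3)(u - 5)(u - 7) / 6
  L_3(u) = (u - 2)(u - 3)(u - 4)(u - 7) / -12
  L_4(u) = (u - 2)(u - 3)(u - 4)(u - 5) / 120
Then h(u) = 12·L_0(u) + 115·L_1(u) + 428·L_2(u) + 1119·L_3(u) + 4547·L_4(u).
Expanding and collecting terms gives h(u) = 2u^4 - 5u^2 - 2u + 4.
Check: h(7) = 4547. ✓

h(u) = 2u^4 - 5u^2 - 2u + 4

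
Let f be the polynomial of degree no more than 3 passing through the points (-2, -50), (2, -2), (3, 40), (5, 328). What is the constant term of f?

-2

Write f(s) = as^3 + bs^2 + cs + d. Substituting each data point gives a linear system:
  -8a + 4b - 2c + d = -50
  8a + 4b + 2c + d = -2
  27a + 9b + 3c + d = 40
  125a + 25b + 5c + d = 328
Solving the system yields a = 4, b = -6, c = -4, d = -2.
So f(s) = 4s³ - 6s² - 4s - 2.
The constant term is -2.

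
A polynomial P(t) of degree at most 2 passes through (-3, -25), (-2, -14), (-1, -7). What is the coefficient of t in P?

1

Write P(t) = at^2 + bt + c. Substituting each data point gives a linear system:
  9a - 3b + c = -25
  4a - 2b + c = -14
  a - b + c = -7
Solving the system yields a = -2, b = 1, c = -4.
So P(t) = -2t^2 + t - 4.
The coefficient of t is 1.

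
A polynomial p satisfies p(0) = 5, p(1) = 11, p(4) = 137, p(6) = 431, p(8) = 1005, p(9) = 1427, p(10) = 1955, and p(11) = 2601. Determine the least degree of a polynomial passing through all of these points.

3

Divided differences on the nodes 0, 1, 4, 6, 8, 9, 10, 11:
  order 0: 5  11  137  431  1005  1427  1955  2601
  order 1: 6  42  147  287  422  528  646
  order 2: 9  21  35  45  53  59
  order 3: 2  2  2  2  2
  order 4: 0  0  0  0
  order 5: 0  0  0
  order 6: 0  0
  order 7: 0
The order-3 divided differences are all 2 (nonzero) and every higher order vanishes, so the data lies on a polynomial of degree exactly 3.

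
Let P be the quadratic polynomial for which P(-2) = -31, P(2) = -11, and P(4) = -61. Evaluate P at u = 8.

-281

Write P(u) = au^2 + bu + c. Substituting each data point gives a linear system:
  4a - 2b + c = -31
  4a + 2b + c = -11
  16a + 4b + c = -61
Solving the system yields a = -5, b = 5, c = -1.
So P(u) = -5u^2 + 5u - 1.
Then P(8) = -281.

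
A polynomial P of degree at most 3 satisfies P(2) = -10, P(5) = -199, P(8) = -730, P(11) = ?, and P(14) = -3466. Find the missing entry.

-1765

The 4 known points determine the degree-3 polynomial uniquely.
Write P(n) = an^3 + bn^2 + cn + d. Substituting each data point gives a linear system:
  8a + 4b + 2c + d = -10
  125a + 25b + 5c + d = -199
  512a + 64b + 8c + d = -730
  2744a + 196b + 14c + d = -3466
Solving the system yields a = -1, b = -4, c = 4, d = 6.
So P(n) = -n³ - 4n² + 4n + 6.
Then P(11) = -1765.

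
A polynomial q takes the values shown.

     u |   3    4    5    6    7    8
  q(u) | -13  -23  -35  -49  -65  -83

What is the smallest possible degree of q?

2

Forward differences of the values at u = 3, 4, 5, 6, 7, 8:
  q  : -13  -23  -35  -49  -65  -83
  Δ  : -10  -12  -14  -16  -18
  Δ^2: -2  -2  -2  -2
  Δ^3: 0  0  0
  Δ^4: 0  0
  Δ^5: 0
The second differences are constant (-2) and nonzero, while all higher differences vanish, so the minimal degree is 2.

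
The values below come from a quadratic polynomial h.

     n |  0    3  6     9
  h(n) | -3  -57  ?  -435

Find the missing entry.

-201

The 3 known points determine the degree-2 polynomial uniquely.
Write h(n) = an^2 + bn + c. Substituting each data point gives a linear system:
  c = -3
  9a + 3b + c = -57
  81a + 9b + c = -435
Solving the system yields a = -5, b = -3, c = -3.
So h(n) = -5n^2 - 3n - 3.
Then h(6) = -201.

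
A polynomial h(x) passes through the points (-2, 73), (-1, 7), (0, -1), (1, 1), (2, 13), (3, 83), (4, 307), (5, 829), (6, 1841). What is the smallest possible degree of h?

Forward differences of the values at x = -2, -1, 0, 1, 2, 3, 4, 5, 6:
  h  : 73  7  -1  1  13  83  307  829  1841
  Δ  : -66  -8  2  12  70  224  522  1012
  Δ^2: 58  10  10  58  154  298  490
  Δ^3: -48  0  48  96  144  192
  Δ^4: 48  48  48  48  48
  Δ^5: 0  0  0  0
  Δ^6: 0  0  0
  Δ^7: 0  0
  Δ^8: 0
The fourth differences are constant (48) and nonzero, while all higher differences vanish, so the minimal degree is 4.

4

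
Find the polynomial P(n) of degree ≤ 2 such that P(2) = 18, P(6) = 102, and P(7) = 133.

Write P(n) = an^2 + bn + c. Substituting each data point gives a linear system:
  4a + 2b + c = 18
  36a + 6b + c = 102
  49a + 7b + c = 133
Solving the system yields a = 2, b = 5, c = 0.
So P(n) = 2n² + 5n.
Check: P(2) = 18. ✓

P(n) = 2n^2 + 5n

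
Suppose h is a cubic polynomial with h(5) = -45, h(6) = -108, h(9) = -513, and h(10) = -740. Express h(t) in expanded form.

Write h(t) = at^3 + bt^2 + ct + d. Substituting each data point gives a linear system:
  125a + 25b + 5c + d = -45
  216a + 36b + 6c + d = -108
  729a + 81b + 9c + d = -513
  1000a + 100b + 10c + d = -740
Solving the system yields a = -1, b = 2, c = 6, d = 0.
So h(t) = -t^3 + 2t^2 + 6t.
Check: h(9) = -513. ✓

h(t) = -t^3 + 2t^2 + 6t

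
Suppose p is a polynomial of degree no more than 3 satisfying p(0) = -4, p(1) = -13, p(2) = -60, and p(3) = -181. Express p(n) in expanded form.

Write p(n) = an^3 + bn^2 + cn + d. Substituting each data point gives a linear system:
  d = -4
  a + b + c + d = -13
  8a + 4b + 2c + d = -60
  27a + 9b + 3c + d = -181
Solving the system yields a = -6, b = -1, c = -2, d = -4.
So p(n) = -6n^3 - n^2 - 2n - 4.
Check: p(1) = -13. ✓

p(n) = -6n^3 - n^2 - 2n - 4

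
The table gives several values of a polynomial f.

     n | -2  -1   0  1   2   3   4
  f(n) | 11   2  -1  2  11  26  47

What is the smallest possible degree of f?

2

Forward differences of the values at n = -2, -1, 0, 1, 2, 3, 4:
  f  : 11  2  -1  2  11  26  47
  Δ  : -9  -3  3  9  15  21
  Δ^2: 6  6  6  6  6
  Δ^3: 0  0  0  0
  Δ^4: 0  0  0
  Δ^5: 0  0
  Δ^6: 0
The second differences are constant (6) and nonzero, while all higher differences vanish, so the minimal degree is 2.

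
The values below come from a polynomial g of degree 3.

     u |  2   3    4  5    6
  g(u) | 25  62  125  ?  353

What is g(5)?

220

The 4 known points determine the degree-3 polynomial uniquely.
Write g(u) = au^3 + bu^2 + cu + d. Substituting each data point gives a linear system:
  8a + 4b + 2c + d = 25
  27a + 9b + 3c + d = 62
  64a + 16b + 4c + d = 125
  216a + 36b + 6c + d = 353
Solving the system yields a = 1, b = 4, c = -2, d = 5.
So g(u) = u^3 + 4u^2 - 2u + 5.
Then g(5) = 220.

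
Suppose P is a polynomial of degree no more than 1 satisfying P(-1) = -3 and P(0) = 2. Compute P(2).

Using the Lagrange interpolation formula with nodes -1, 0:
  L_0(t) = t / -1
  L_1(t) = (t + 1) / 1
Then P(t) = -3·L_0(t) + 2·L_1(t).
Expanding and collecting terms gives P(t) = 5t + 2.
Evaluating at t = 2: P(2) = 12.

12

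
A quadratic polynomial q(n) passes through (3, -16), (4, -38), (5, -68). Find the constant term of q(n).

2

Write q(n) = an^2 + bn + c. Substituting each data point gives a linear system:
  9a + 3b + c = -16
  16a + 4b + c = -38
  25a + 5b + c = -68
Solving the system yields a = -4, b = 6, c = 2.
So q(n) = -4n^2 + 6n + 2.
The constant term is 2.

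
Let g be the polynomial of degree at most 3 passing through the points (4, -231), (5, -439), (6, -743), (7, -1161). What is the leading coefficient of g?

-3

Write g(x) = ax^3 + bx^2 + cx + d. Substituting each data point gives a linear system:
  64a + 16b + 4c + d = -231
  125a + 25b + 5c + d = -439
  216a + 36b + 6c + d = -743
  343a + 49b + 7c + d = -1161
Solving the system yields a = -3, b = -3, c = 2, d = 1.
So g(x) = -3x^3 - 3x^2 + 2x + 1.
The leading coefficient is -3.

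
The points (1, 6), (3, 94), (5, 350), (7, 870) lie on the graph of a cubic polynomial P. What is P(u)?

P(u) = 2u^3 + 3u^2 + 6u - 5

Using the Lagrange interpolation formula with nodes 1, 3, 5, 7:
  L_0(u) = (u - 3)(u - 5)(u - 7) / -48
  L_1(u) = (u - 1)(u - 5)(u - 7) / 16
  L_2(u) = (u - 1)(u - 3)(u - 7) / -16
  L_3(u) = (u - 1)(u - 3)(u - 5) / 48
Then P(u) = 6·L_0(u) + 94·L_1(u) + 350·L_2(u) + 870·L_3(u).
Expanding and collecting terms gives P(u) = 2u^3 + 3u^2 + 6u - 5.
Check: P(1) = 6. ✓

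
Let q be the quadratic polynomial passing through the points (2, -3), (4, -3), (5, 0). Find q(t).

q(t) = t^2 - 6t + 5

Write q(t) = at^2 + bt + c. Substituting each data point gives a linear system:
  4a + 2b + c = -3
  16a + 4b + c = -3
  25a + 5b + c = 0
Solving the system yields a = 1, b = -6, c = 5.
So q(t) = t^2 - 6t + 5.
Check: q(4) = -3. ✓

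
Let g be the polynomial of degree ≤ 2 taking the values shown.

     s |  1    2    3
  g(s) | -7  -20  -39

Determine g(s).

Write g(s) = as^2 + bs + c. Substituting each data point gives a linear system:
  a + b + c = -7
  4a + 2b + c = -20
  9a + 3b + c = -39
Solving the system yields a = -3, b = -4, c = 0.
So g(s) = -3s^2 - 4s.
Check: g(1) = -7. ✓

g(s) = -3s^2 - 4s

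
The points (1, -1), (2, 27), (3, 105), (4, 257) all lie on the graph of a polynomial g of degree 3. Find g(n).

Using the Lagrange interpolation formula with nodes 1, 2, 3, 4:
  L_0(n) = (n - 2)(n - 3)(n - 4) / -6
  L_1(n) = (n - 1)(n - 3)(n - 4) / 2
  L_2(n) = (n - 1)(n - 2)(n - 4) / -2
  L_3(n) = (n - 1)(n - 2)(n - 3) / 6
Then g(n) = -1·L_0(n) + 27·L_1(n) + 105·L_2(n) + 257·L_3(n).
Expanding and collecting terms gives g(n) = 4n^3 + n^2 - 3n - 3.
Check: g(3) = 105. ✓

g(n) = 4n^3 + n^2 - 3n - 3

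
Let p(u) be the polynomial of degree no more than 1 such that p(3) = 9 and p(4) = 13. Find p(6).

21

Using the Lagrange interpolation formula with nodes 3, 4:
  L_0(u) = (u - 4) / -1
  L_1(u) = (u - 3) / 1
Then p(u) = 9·L_0(u) + 13·L_1(u).
Expanding and collecting terms gives p(u) = 4u - 3.
Evaluating at u = 6: p(6) = 21.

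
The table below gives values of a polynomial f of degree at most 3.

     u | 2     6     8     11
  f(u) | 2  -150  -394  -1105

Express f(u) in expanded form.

Using the Lagrange interpolation formula with nodes 2, 6, 8, 11:
  L_0(u) = (u - 6)(u - 8)(u - 11) / -216
  L_1(u) = (u - 2)(u - 8)(u - 11) / 40
  L_2(u) = (u - 2)(u - 6)(u - 11) / -36
  L_3(u) = (u - 2)(u - 6)(u - 8) / 135
Then f(u) = 2·L_0(u) - 150·L_1(u) - 394·L_2(u) - 1105·L_3(u).
Expanding and collecting terms gives f(u) = -u³ + 2u² - 2u + 6.
Check: f(11) = -1105. ✓

f(u) = -u^3 + 2u^2 - 2u + 6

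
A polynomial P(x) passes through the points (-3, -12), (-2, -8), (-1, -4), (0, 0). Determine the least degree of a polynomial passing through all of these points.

1

Forward differences of the values at x = -3, -2, -1, 0:
  P  : -12  -8  -4  0
  Δ  : 4  4  4
  Δ^2: 0  0
  Δ^3: 0
The first differences are constant (4) and nonzero, while all higher differences vanish, so the minimal degree is 1.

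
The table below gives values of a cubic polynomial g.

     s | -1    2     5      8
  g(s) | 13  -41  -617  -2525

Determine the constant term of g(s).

Write g(s) = as^3 + bs^2 + cs + d. Substituting each data point gives a linear system:
  -a + b - c + d = 13
  8a + 4b + 2c + d = -41
  125a + 25b + 5c + d = -617
  512a + 64b + 8c + d = -2525
Solving the system yields a = -5, b = 1, c = -4, d = 3.
So g(s) = -5s^3 + s^2 - 4s + 3.
The constant term is 3.

3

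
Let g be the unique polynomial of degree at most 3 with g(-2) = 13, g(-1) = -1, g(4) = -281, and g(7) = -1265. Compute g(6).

Using the Lagrange interpolation formula with nodes -2, -1, 4, 7:
  L_0(n) = (n + 1)(n - 4)(n - 7) / -54
  L_1(n) = (n + 2)(n - 4)(n - 7) / 40
  L_2(n) = (n + 2)(n + 1)(n - 7) / -90
  L_3(n) = (n + 2)(n + 1)(n - 4) / 216
Then g(n) = 13·L_0(n) - 1·L_1(n) - 281·L_2(n) - 1265·L_3(n).
Expanding and collecting terms gives g(n) = -3n^3 - 4n^2 - 5n - 5.
Evaluating at n = 6: g(6) = -827.

-827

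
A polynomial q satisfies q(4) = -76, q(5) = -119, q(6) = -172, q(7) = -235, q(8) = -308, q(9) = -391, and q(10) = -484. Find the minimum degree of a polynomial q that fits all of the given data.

Forward differences of the values at n = 4, 5, 6, 7, 8, 9, 10:
  q  : -76  -119  -172  -235  -308  -391  -484
  Δ  : -43  -53  -63  -73  -83  -93
  Δ^2: -10  -10  -10  -10  -10
  Δ^3: 0  0  0  0
  Δ^4: 0  0  0
  Δ^5: 0  0
  Δ^6: 0
The second differences are constant (-10) and nonzero, while all higher differences vanish, so the minimal degree is 2.

2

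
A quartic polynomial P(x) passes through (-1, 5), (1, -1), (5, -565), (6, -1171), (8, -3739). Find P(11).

Using the Lagrange interpolation formula with nodes -1, 1, 5, 6, 8:
  L_0(x) = (x - 1)(x - 5)(x - 6)(x - 8) / 756
  L_1(x) = (x + 1)(x - 5)(x - 6)(x - 8) / -280
  L_2(x) = (x + 1)(x - 1)(x - 6)(x - 8) / 72
  L_3(x) = (x + 1)(x - 1)(x - 5)(x - 8) / -70
  L_4(x) = (x + 1)(x - 1)(x - 5)(x - 6) / 378
Then P(x) = 5·L_0(x) - 1·L_1(x) - 565·L_2(x) - 1171·L_3(x) - 3739·L_4(x).
Expanding and collecting terms gives P(x) = -x^4 + x^3 - 2x^2 - 4x + 5.
Evaluating at x = 11: P(11) = -13591.

-13591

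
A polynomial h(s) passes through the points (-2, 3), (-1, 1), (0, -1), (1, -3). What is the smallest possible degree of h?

1

Forward differences of the values at s = -2, -1, 0, 1:
  h  : 3  1  -1  -3
  Δ  : -2  -2  -2
  Δ^2: 0  0
  Δ^3: 0
The first differences are constant (-2) and nonzero, while all higher differences vanish, so the minimal degree is 1.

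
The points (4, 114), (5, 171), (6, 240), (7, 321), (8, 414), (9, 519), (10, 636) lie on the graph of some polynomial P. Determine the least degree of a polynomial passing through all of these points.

2

Forward differences of the values at n = 4, 5, 6, 7, 8, 9, 10:
  P  : 114  171  240  321  414  519  636
  Δ  : 57  69  81  93  105  117
  Δ^2: 12  12  12  12  12
  Δ^3: 0  0  0  0
  Δ^4: 0  0  0
  Δ^5: 0  0
  Δ^6: 0
The second differences are constant (12) and nonzero, while all higher differences vanish, so the minimal degree is 2.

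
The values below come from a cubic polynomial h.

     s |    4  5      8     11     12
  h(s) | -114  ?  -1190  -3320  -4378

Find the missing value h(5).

-248

The 4 known points determine the degree-3 polynomial uniquely.
Write h(s) = as^3 + bs^2 + cs + d. Substituting each data point gives a linear system:
  64a + 16b + 4c + d = -114
  512a + 64b + 8c + d = -1190
  1331a + 121b + 11c + d = -3320
  1728a + 144b + 12c + d = -4378
Solving the system yields a = -3, b = 6, c = -5, d = 2.
So h(s) = -3s^3 + 6s^2 - 5s + 2.
Then h(5) = -248.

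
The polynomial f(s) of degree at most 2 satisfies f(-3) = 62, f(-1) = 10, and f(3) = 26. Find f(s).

f(s) = 5s^2 - 6s - 1

Using the Lagrange interpolation formula with nodes -3, -1, 3:
  L_0(s) = (s + 1)(s - 3) / 12
  L_1(s) = (s + 3)(s - 3) / -8
  L_2(s) = (s + 3)(s + 1) / 24
Then f(s) = 62·L_0(s) + 10·L_1(s) + 26·L_2(s).
Expanding and collecting terms gives f(s) = 5s^2 - 6s - 1.
Check: f(-1) = 10. ✓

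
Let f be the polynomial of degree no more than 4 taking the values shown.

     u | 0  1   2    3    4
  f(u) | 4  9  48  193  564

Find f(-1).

Write f(u) = au^4 + bu^3 + cu^2 + du + e. Substituting each data point gives a linear system:
  e = 4
  a + b + c + d + e = 9
  16a + 8b + 4c + 2d + e = 48
  81a + 27b + 9c + 3d + e = 193
  256a + 64b + 16c + 4d + e = 564
Solving the system yields a = 2, b = 0, c = 3, d = 0, e = 4.
So f(u) = 2u⁴ + 3u² + 4.
Then f(-1) = 9.

9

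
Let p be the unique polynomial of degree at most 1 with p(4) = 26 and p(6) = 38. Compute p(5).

Write p(n) = an + b. Substituting each data point gives a linear system:
  4a + b = 26
  6a + b = 38
Solving the system yields a = 6, b = 2.
So p(n) = 6n + 2.
Then p(5) = 32.

32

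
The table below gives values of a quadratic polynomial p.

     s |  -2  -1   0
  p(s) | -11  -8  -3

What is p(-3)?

Forward differences of the values at s = -2, -1, 0:
  p  : -11  -8  -3
  Δ  : 3  5
  Δ^2: 2
The second differences are constant, confirming degree 2.
Interpolating (Newton forward form) and evaluating at s = -3 gives p(-3) = -12.

-12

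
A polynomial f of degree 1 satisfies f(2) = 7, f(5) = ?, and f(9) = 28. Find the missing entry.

16

The 2 known points determine the degree-1 polynomial uniquely.
Write f(n) = an + b. Substituting each data point gives a linear system:
  2a + b = 7
  9a + b = 28
Solving the system yields a = 3, b = 1.
So f(n) = 3n + 1.
Then f(5) = 16.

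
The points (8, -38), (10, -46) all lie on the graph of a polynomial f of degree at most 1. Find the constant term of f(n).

-6

Write f(n) = an + b. Substituting each data point gives a linear system:
  8a + b = -38
  10a + b = -46
Solving the system yields a = -4, b = -6.
So f(n) = -4n - 6.
The constant term is -6.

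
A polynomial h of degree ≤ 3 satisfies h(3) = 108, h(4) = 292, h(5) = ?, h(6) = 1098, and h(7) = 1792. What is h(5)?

On equispaced nodes a degree-3 polynomial has vanishing fourth forward difference, so
  h(3) - 4·h(4) + 6·h(5) - 4·h(6) + h(7) = 0.
Substituting the known values and solving for h(5):
  6·h(5) = 3660
  h(5) = 610.

610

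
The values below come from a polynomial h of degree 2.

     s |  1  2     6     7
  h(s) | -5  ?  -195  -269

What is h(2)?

-19

The 3 known points determine the degree-2 polynomial uniquely.
Write h(s) = as^2 + bs + c. Substituting each data point gives a linear system:
  a + b + c = -5
  36a + 6b + c = -195
  49a + 7b + c = -269
Solving the system yields a = -6, b = 4, c = -3.
So h(s) = -6s^2 + 4s - 3.
Then h(2) = -19.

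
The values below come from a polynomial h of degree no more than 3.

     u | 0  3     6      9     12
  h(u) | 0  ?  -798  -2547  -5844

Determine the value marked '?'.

The 4 known points determine the degree-3 polynomial uniquely.
Write h(u) = au^3 + bu^2 + cu + d. Substituting each data point gives a linear system:
  d = 0
  216a + 36b + 6c + d = -798
  729a + 81b + 9c + d = -2547
  1728a + 144b + 12c + d = -5844
Solving the system yields a = -3, b = -5, c = 5, d = 0.
So h(u) = -3u^3 - 5u^2 + 5u.
Then h(3) = -111.

-111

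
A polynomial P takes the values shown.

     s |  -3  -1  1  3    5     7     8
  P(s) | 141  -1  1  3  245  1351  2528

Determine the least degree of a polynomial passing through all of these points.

4

Divided differences on the nodes -3, -1, 1, 3, 5, 7, 8:
  order 0: 141  -1  1  3  245  1351  2528
  order 1: -71  1  1  121  553  1177
  order 2: 18  0  30  108  208
  order 3: -3  5  13  20
  order 4: 1  1  1
  order 5: 0  0
  order 6: 0
The order-4 divided differences are all 1 (nonzero) and every higher order vanishes, so the data lies on a polynomial of degree exactly 4.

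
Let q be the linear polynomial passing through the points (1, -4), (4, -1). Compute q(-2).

Using the Lagrange interpolation formula with nodes 1, 4:
  L_0(u) = (u - 4) / -3
  L_1(u) = (u - 1) / 3
Then q(u) = -4·L_0(u) - 1·L_1(u).
Expanding and collecting terms gives q(u) = u - 5.
Evaluating at u = -2: q(-2) = -7.

-7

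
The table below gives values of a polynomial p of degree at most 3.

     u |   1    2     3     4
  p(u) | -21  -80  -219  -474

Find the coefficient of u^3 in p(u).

Write p(u) = au^3 + bu^2 + cu + d. Substituting each data point gives a linear system:
  a + b + c + d = -21
  8a + 4b + 2c + d = -80
  27a + 9b + 3c + d = -219
  64a + 16b + 4c + d = -474
Solving the system yields a = -6, b = -4, c = -5, d = -6.
So p(u) = -6u³ - 4u² - 5u - 6.
The leading coefficient is -6.

-6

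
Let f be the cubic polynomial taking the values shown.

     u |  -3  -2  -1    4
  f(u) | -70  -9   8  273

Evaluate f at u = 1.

Using the Lagrange interpolation formula with nodes -3, -2, -1, 4:
  L_0(u) = (u + 2)(u + 1)(u - 4) / -14
  L_1(u) = (u + 3)(u + 1)(u - 4) / 6
  L_2(u) = (u + 3)(u + 2)(u - 4) / -10
  L_3(u) = (u + 3)(u + 2)(u + 1) / 210
Then f(u) = -70·L_0(u) - 9·L_1(u) + 8·L_2(u) + 273·L_3(u).
Expanding and collecting terms gives f(u) = 4u³ + 2u² - 5u + 5.
Evaluating at u = 1: f(1) = 6.

6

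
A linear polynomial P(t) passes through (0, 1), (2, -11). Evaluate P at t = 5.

Write P(t) = at + b. Substituting each data point gives a linear system:
  b = 1
  2a + b = -11
Solving the system yields a = -6, b = 1.
So P(t) = -6t + 1.
Then P(5) = -29.

-29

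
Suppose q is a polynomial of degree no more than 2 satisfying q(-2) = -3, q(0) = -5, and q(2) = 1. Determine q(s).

Using the Lagrange interpolation formula with nodes -2, 0, 2:
  L_0(s) = s(s - 2) / 8
  L_1(s) = (s + 2)(s - 2) / -4
  L_2(s) = (s + 2)s / 8
Then q(s) = -3·L_0(s) - 5·L_1(s) + 1·L_2(s).
Expanding and collecting terms gives q(s) = s² + s - 5.
Check: q(2) = 1. ✓

q(s) = s^2 + s - 5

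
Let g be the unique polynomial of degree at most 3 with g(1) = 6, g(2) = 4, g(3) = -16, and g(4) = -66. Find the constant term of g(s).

Write g(s) = as^3 + bs^2 + cs + d. Substituting each data point gives a linear system:
  a + b + c + d = 6
  8a + 4b + 2c + d = 4
  27a + 9b + 3c + d = -16
  64a + 16b + 4c + d = -66
Solving the system yields a = -2, b = 3, c = 3, d = 2.
So g(s) = -2s^3 + 3s^2 + 3s + 2.
The constant term is 2.

2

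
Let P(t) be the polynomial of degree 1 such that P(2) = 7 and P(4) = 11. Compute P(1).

5

Write P(t) = at + b. Substituting each data point gives a linear system:
  2a + b = 7
  4a + b = 11
Solving the system yields a = 2, b = 3.
So P(t) = 2t + 3.
Then P(1) = 5.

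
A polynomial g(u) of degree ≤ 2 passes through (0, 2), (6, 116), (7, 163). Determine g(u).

Using the Lagrange interpolation formula with nodes 0, 6, 7:
  L_0(u) = (u - 6)(u - 7) / 42
  L_1(u) = u(u - 7) / -6
  L_2(u) = u(u - 6) / 7
Then g(u) = 2·L_0(u) + 116·L_1(u) + 163·L_2(u).
Expanding and collecting terms gives g(u) = 4u^2 - 5u + 2.
Check: g(0) = 2. ✓

g(u) = 4u^2 - 5u + 2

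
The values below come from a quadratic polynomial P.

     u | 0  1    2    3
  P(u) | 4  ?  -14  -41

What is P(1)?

1

On equispaced nodes a degree-2 polynomial has vanishing third forward difference, so
  - P(0) + 3·P(1) - 3·P(2) + P(3) = 0.
Substituting the known values and solving for P(1):
  3·P(1) = 3
  P(1) = 1.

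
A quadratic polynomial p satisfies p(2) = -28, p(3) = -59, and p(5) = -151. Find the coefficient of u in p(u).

Write p(u) = au^2 + bu + c. Substituting each data point gives a linear system:
  4a + 2b + c = -28
  9a + 3b + c = -59
  25a + 5b + c = -151
Solving the system yields a = -5, b = -6, c = 4.
So p(u) = -5u^2 - 6u + 4.
The coefficient of u is -6.

-6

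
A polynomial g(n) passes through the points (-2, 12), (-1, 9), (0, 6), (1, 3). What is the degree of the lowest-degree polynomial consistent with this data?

1

Forward differences of the values at n = -2, -1, 0, 1:
  g  : 12  9  6  3
  Δ  : -3  -3  -3
  Δ^2: 0  0
  Δ^3: 0
The first differences are constant (-3) and nonzero, while all higher differences vanish, so the minimal degree is 1.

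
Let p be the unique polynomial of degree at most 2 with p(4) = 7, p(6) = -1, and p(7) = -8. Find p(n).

p(n) = -n^2 + 6n - 1

Write p(n) = an^2 + bn + c. Substituting each data point gives a linear system:
  16a + 4b + c = 7
  36a + 6b + c = -1
  49a + 7b + c = -8
Solving the system yields a = -1, b = 6, c = -1.
So p(n) = -n^2 + 6n - 1.
Check: p(4) = 7. ✓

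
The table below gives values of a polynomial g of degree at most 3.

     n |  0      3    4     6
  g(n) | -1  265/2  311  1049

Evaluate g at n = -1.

-23/2

Write g(n) = an^3 + bn^2 + cn + d. Substituting each data point gives a linear system:
  d = -1
  27a + 9b + 3c + d = 265/2
  64a + 16b + 4c + d = 311
  216a + 36b + 6c + d = 1049
Solving the system yields a = 5, b = -3/2, c = 4, d = -1.
So g(n) = 5n^3 - (3/2)n^2 + 4n - 1.
Then g(-1) = -23/2.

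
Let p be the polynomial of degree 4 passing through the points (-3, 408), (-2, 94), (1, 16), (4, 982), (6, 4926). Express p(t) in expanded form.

Write p(t) = at^4 + bt^3 + ct^2 + dt + e. Substituting each data point gives a linear system:
  81a - 27b + 9c - 3d + e = 408
  16a - 8b + 4c - 2d + e = 94
  a + b + c + d + e = 16
  256a + 64b + 16c + 4d + e = 982
  1296a + 216b + 36c + 6d + e = 4926
Solving the system yields a = 4, b = -2, c = 4, d = 4, e = 6.
So p(t) = 4t⁴ - 2t³ + 4t² + 4t + 6.
Check: p(6) = 4926. ✓

p(t) = 4t^4 - 2t^3 + 4t^2 + 4t + 6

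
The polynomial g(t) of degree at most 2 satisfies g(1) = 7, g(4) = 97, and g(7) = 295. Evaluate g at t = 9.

Write g(t) = at^2 + bt + c. Substituting each data point gives a linear system:
  a + b + c = 7
  16a + 4b + c = 97
  49a + 7b + c = 295
Solving the system yields a = 6, b = 0, c = 1.
So g(t) = 6t² + 1.
Then g(9) = 487.

487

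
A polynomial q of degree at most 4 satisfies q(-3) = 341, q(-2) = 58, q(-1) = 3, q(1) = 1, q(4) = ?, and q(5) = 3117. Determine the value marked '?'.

The 5 known points determine the degree-4 polynomial uniquely.
Write q(n) = an^4 + bn^3 + cn^2 + dn + e. Substituting each data point gives a linear system:
  81a - 27b + 9c - 3d + e = 341
  16a - 8b + 4c - 2d + e = 58
  a - b + c - d + e = 3
  a + b + c + d + e = 1
  625a + 125b + 25c + 5d + e = 3117
Solving the system yields a = 5, b = 1, c = -5, d = -2, e = 2.
So q(n) = 5n⁴ + n³ - 5n² - 2n + 2.
Then q(4) = 1258.

1258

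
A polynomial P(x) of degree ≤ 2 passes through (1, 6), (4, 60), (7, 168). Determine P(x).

Using the Lagrange interpolation formula with nodes 1, 4, 7:
  L_0(x) = (x - 4)(x - 7) / 18
  L_1(x) = (x - 1)(x - 7) / -9
  L_2(x) = (x - 1)(x - 4) / 18
Then P(x) = 6·L_0(x) + 60·L_1(x) + 168·L_2(x).
Expanding and collecting terms gives P(x) = 3x² + 3x.
Check: P(1) = 6. ✓

P(x) = 3x^2 + 3x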